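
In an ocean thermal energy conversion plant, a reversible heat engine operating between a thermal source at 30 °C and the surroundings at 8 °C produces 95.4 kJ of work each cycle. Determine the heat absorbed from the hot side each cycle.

Q_H ≈ 1310 kJ

T_H = 30 °C → 30 + 273.15 = 303.15 K.
T_C = 8 °C → 8 + 273.15 = 281.15 K.
Since the cycle is reversible, η = 1 − T_C/T_H = 1 − 281.15/303.15 = 0.0726.
Q_H = W/η = 95.4/0.0726 = 1310 kJ.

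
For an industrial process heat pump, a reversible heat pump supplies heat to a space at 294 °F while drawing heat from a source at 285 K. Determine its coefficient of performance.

T_H = 294 °F → (294 − 32) × 5/9 = 145.56 °C = 418.71 K.
COP_HP = T_H/(T_H − T_C) = 418.71/(418.71 − 285.00) = 3.132.

COP_HP ≈ 3.132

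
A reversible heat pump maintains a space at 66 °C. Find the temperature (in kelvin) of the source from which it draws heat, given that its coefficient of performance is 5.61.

T_H = 66 °C → 66 + 273.15 = 339.15 K.
COP_HP = T_H/(T_H − T_C) ⇒ T_C = T_H·(COP_HP − 1)/COP_HP = 339.15 × (5.61 − 1)/5.61 = 278.7 K.

T_C ≈ 278.7 K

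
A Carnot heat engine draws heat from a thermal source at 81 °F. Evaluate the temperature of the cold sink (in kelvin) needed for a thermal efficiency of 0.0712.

T_H = 81 °F → (81 − 32) × 5/9 = 27.22 °C = 300.37 K.
From η = 1 − T_C/T_H, T_C = T_H·(1 − η) = 300.37 × (1 − 0.0712) = 279.0 K.

T_C ≈ 279.0 K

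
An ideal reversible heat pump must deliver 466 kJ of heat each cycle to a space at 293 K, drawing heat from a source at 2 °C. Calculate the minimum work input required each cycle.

T_C = 2 °C → 2 + 273.15 = 275.15 K.
COP_HP = T_H/(T_H − T_C) = 293.00/17.85 = 16.4146.
W = Q_H/COP_HP = 466/16.4146 = 28.4 kJ.

W_in ≈ 28.4 kJ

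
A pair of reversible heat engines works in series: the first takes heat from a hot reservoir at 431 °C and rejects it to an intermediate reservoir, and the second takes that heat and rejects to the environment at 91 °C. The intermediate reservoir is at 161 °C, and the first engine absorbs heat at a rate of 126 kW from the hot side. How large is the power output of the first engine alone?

Ẇ₁ ≈ 48.31 kW

T_H = 431 °C → 431 + 273.15 = 704.15 K.
T_C = 91 °C → 91 + 273.15 = 364.15 K.
T_m = 161 °C → 161 + 273.15 = 434.15 K.
First-stage efficiency η₁ = 1 − T_m/T_H = 1 − 434.15/704.15 = 0.3834.
W₁ = η₁·Q_H = 0.3834 × 126 = 48.31 kW.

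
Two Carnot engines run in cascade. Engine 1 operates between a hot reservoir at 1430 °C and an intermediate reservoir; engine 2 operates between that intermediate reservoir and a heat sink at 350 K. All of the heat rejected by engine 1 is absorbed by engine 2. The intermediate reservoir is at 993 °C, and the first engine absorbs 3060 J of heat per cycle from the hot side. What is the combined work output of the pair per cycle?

T_H = 1430 °C → 1430 + 273.15 = 1703.15 K.
Two reversible stages in series are equivalent to a single Carnot engine between T_H and T_C, so η_total = 1 − T_C/T_H = 1 − 350.00/1703.15 = 0.7945.
W_total = η_total · Q_H = 0.7945 × 3060 = 2430 J.

W_total ≈ 2430 J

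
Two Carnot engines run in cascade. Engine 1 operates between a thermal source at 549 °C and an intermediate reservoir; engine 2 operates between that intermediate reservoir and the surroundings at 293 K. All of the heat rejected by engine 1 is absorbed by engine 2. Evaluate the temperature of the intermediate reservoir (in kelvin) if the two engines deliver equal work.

T_H = 549 °C → 549 + 273.15 = 822.15 K.
For reversible stages Q_m = Q_H·(T_m/T_H). Setting W₁ = Q_H(1 − T_m/T_H) equal to W₂ = Q_m(1 − T_C/T_m) = Q_H·(T_m − T_C)/T_H gives T_H − T_m = T_m − T_C, so T_m = (T_H + T_C)/2 = (822.15 + 293.00)/2 = 557.6 K.

T_m ≈ 557.6 K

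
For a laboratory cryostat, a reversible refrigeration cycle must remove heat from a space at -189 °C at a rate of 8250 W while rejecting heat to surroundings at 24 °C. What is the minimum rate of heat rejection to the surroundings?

Q̇_H ≈ 29130 W

T_H = 24 °C → 24 + 273.15 = 297.15 K.
T_C = -189 °C → -189 + 273.15 = 84.15 K.
For a reversible cycle Q_H/Q_C = T_H/T_C, so Q_H = Q_C·T_H/T_C = 8250 × 297.15/84.15 = 29130 W.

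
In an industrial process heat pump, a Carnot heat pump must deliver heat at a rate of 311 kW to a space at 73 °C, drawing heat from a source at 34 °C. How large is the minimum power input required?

T_H = 73 °C → 73 + 273.15 = 346.15 K.
T_C = 34 °C → 34 + 273.15 = 307.15 K.
The Carnot heat-pump COP is COP_HP = T_H/(T_H − T_C) = 346.15/39.00 = 8.8756.
W = Q_H/COP_HP = 311/8.8756 = 35.04 kW.

Ẇ_in ≈ 35.04 kW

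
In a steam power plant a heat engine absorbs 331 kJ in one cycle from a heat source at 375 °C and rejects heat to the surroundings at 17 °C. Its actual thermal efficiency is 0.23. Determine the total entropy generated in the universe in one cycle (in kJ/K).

T_H = 375 °C → 375 + 273.15 = 648.15 K.
T_C = 17 °C → 17 + 273.15 = 290.15 K.
W = η·Q_H = 0.23 × 331 = 76.13 kJ, so Q_C = Q_H − W = 254.9 kJ.
Reservoir entropy changes: ΔS_H = −Q_H/T_H = −331/648.15 = -0.5107 kJ/K and ΔS_C = +Q_C/T_C = 254.9/290.15 = 0.8784 kJ/K.
ΔS_univ = −Q_H/T_H + Q_C/T_C = 0.368 kJ/K (> 0, since η = 0.23 < η_Carnot = 0.552).

ΔS_univ ≈ 0.368 kJ/K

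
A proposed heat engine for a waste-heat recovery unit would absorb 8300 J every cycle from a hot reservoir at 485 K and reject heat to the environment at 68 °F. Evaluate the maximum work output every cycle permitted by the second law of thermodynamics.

T_C = 68 °F → (68 − 32) × 5/9 = 20.00 °C = 293.15 K.
No engine can exceed the Carnot limit: η_max = 1 − T_C/T_H = 1 − 293.15/485.00 = 0.3956.
W_max = η_max · Q_H = 0.3956 × 8300 = 3280 J.

W_max ≈ 3280 J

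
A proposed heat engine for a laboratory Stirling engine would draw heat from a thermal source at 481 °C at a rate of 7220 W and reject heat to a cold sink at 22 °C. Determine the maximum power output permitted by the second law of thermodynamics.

Ẇ_max ≈ 4390 W

T_H = 481 °C → 481 + 273.15 = 754.15 K.
T_C = 22 °C → 22 + 273.15 = 295.15 K.
By the Carnot theorem, η_max = 1 − T_C/T_H = 1 − 295.15/754.15 = 0.6086.
W_max = η_max · Q_H = 0.6086 × 7220 = 4390 W.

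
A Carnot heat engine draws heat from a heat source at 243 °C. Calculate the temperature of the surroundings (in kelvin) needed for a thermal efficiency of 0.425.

T_C ≈ 297 K

T_H = 243 °C → 243 + 273.15 = 516.15 K.
From η = 1 − T_C/T_H, T_C = T_H·(1 − η) = 516.15 × (1 − 0.425) = 297 K.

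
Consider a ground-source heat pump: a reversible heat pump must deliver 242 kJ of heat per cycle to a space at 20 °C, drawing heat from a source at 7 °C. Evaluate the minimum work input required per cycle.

W_in ≈ 10.7 kJ

T_H = 20 °C → 20 + 273.15 = 293.15 K.
T_C = 7 °C → 7 + 273.15 = 280.15 K.
The Carnot heat-pump COP is COP_HP = T_H/(T_H − T_C) = 293.15/13.00 = 22.5500.
W = Q_H/COP_HP = 242/22.5500 = 10.7 kJ.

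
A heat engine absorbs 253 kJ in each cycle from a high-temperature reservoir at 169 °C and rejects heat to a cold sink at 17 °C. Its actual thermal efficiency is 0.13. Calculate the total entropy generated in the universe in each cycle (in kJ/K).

T_H = 169 °C → 169 + 273.15 = 442.15 K.
T_C = 17 °C → 17 + 273.15 = 290.15 K.
W = η·Q_H = 0.13 × 253 = 32.89 kJ, so Q_C = Q_H − W = 220.1 kJ.
Entropy balance on the reservoirs: −Q_H/T_H = -0.5722 kJ/K, +Q_C/T_C = 0.7586 kJ/K.
ΔS_univ = −Q_H/T_H + Q_C/T_C = 0.1864 kJ/K (> 0, since η = 0.13 < η_Carnot = 0.344).

ΔS_univ ≈ 0.1864 kJ/K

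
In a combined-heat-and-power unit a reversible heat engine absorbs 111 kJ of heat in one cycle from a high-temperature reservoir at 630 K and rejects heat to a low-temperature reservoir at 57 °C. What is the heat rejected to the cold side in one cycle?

Q_C ≈ 58.2 kJ

T_C = 57 °C → 57 + 273.15 = 330.15 K.
The Carnot efficiency is η = 1 − T_C/T_H = 1 − 330.15/630.00 = 0.4760.
For a reversible cycle Q_C/Q_H = T_C/T_H, so Q_C = 111 × 330.15/630.00 = 58.2 kJ.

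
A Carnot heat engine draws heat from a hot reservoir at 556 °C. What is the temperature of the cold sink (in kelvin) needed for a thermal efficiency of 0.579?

T_C ≈ 349.1 K

T_H = 556 °C → 556 + 273.15 = 829.15 K.
From η = 1 − T_C/T_H, T_C = T_H·(1 − η) = 829.15 × (1 − 0.579) = 349.1 K.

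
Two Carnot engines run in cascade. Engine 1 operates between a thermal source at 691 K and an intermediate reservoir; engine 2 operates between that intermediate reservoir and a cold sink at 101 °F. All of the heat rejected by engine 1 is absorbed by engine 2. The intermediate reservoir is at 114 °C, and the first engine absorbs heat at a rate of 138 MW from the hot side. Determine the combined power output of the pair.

Ẇ_total ≈ 75.79 MW

T_C = 101 °F → (101 − 32) × 5/9 = 38.33 °C = 311.48 K.
Two reversible stages in series are equivalent to a single Carnot engine between T_H and T_C, so η_total = 1 − T_C/T_H = 1 − 311.48/691.00 = 0.5492.
W_total = η_total · Q_H = 0.5492 × 138 = 75.79 MW.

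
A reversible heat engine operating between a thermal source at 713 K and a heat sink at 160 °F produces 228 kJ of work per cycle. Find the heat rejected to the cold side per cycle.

T_C = 160 °F → (160 − 32) × 5/9 = 71.11 °C = 344.26 K.
η_rev = 1 − T_C/T_H = 1 − 344.26/713.00 = 0.5172.
Since Q_C/Q_H = T_C/T_H and Q_H = W/η, Q_C = W·T_C/(T_H − T_C) = 228 × 344.26/368.74 = 213 kJ.

Q_C ≈ 213 kJ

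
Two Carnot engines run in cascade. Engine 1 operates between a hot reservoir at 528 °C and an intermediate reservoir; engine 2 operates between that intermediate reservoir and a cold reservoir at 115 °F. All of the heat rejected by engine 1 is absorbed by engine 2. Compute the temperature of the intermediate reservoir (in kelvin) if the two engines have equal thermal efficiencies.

T_H = 528 °C → 528 + 273.15 = 801.15 K.
T_C = 115 °F → (115 − 32) × 5/9 = 46.11 °C = 319.26 K.
Equal efficiencies require 1 − T_m/T_H = 1 − T_C/T_m, i.e. T_m/T_H = T_C/T_m, so T_m = √(T_H·T_C) = √(801.15 × 319.26) = 506 K.

T_m ≈ 506 K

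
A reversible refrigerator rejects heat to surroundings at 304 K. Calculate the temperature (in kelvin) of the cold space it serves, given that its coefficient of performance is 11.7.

T_C ≈ 280.1 K

COP_R = T_C/(T_H − T_C) ⇒ T_C = T_H·COP_R/(1 + COP_R) = 304.00 × 11.7/(1 + 11.7) = 280.1 K.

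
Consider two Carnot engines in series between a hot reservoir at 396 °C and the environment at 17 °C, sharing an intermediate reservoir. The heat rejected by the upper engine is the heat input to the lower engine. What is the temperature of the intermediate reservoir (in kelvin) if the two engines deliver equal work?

T_m ≈ 480 K

T_H = 396 °C → 396 + 273.15 = 669.15 K.
T_C = 17 °C → 17 + 273.15 = 290.15 K.
For reversible stages Q_m = Q_H·(T_m/T_H). Setting W₁ = Q_H(1 − T_m/T_H) equal to W₂ = Q_m(1 − T_C/T_m) = Q_H·(T_m − T_C)/T_H gives T_H − T_m = T_m − T_C, so T_m = (T_H + T_C)/2 = (669.15 + 290.15)/2 = 480 K.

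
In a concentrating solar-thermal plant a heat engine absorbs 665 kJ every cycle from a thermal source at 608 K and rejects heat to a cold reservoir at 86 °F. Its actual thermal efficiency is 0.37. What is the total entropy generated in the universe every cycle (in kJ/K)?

T_C = 86 °F → (86 − 32) × 5/9 = 30.00 °C = 303.15 K.
W = η·Q_H = 0.37 × 665 = 246.0 kJ, so Q_C = Q_H − W = 419.0 kJ.
The hot reservoir loses entropy Q_H/T_H = 665/608.00 = 1.094 kJ/K; the cold reservoir gains Q_C/T_C = 419.0/303.15 = 1.382 kJ/K.
ΔS_univ = −Q_H/T_H + Q_C/T_C = 0.288 kJ/K (> 0, since η = 0.37 < η_Carnot = 0.501).

ΔS_univ ≈ 0.288 kJ/K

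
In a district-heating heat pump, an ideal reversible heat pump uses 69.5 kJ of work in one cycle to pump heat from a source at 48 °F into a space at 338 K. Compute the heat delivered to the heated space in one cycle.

Q_H ≈ 420 kJ

T_C = 48 °F → (48 − 32) × 5/9 = 8.89 °C = 282.04 K.
The Carnot heat-pump COP is COP_HP = T_H/(T_H − T_C) = 338.00/55.96 = 6.0399.
Q_H = COP_HP · W = 6.0399 × 69.5 = 420 kJ.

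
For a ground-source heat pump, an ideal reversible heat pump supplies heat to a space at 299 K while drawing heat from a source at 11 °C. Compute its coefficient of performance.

COP_HP ≈ 20.1

T_C = 11 °C → 11 + 273.15 = 284.15 K.
The Carnot heat-pump COP is COP_HP = T_H/(T_H − T_C) = 299.00/(299.00 − 284.15) = 20.1.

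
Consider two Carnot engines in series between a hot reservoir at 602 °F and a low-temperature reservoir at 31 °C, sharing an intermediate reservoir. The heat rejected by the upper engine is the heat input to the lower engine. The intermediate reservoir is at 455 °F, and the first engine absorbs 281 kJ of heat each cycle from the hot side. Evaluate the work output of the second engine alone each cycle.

W₂ ≈ 97.2 kJ

T_H = 602 °F → (602 − 32) × 5/9 = 316.67 °C = 589.82 K.
T_C = 31 °C → 31 + 273.15 = 304.15 K.
T_m = 455 °F → (455 − 32) × 5/9 = 235.00 °C = 508.15 K.
Heat entering the second stage: Q_m = Q_H·(T_m/T_H) = 281 × 508.15/589.82 = 242 kJ.
Second-stage efficiency η₂ = 1 − T_C/T_m = 1 − 304.15/508.15 = 0.4015, so W₂ = η₂·Q_m = 97.2 kJ.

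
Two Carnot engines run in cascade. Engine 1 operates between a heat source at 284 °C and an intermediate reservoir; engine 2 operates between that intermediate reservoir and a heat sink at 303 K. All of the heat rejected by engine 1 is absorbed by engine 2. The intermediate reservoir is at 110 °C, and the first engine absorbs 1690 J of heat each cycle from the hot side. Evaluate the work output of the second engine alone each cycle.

W₂ ≈ 243 J

T_H = 284 °C → 284 + 273.15 = 557.15 K.
T_m = 110 °C → 110 + 273.15 = 383.15 K.
Heat entering the second stage: Q_m = Q_H·(T_m/T_H) = 1690 × 383.15/557.15 = 1160 J.
Second-stage efficiency η₂ = 1 − T_C/T_m = 1 − 303.00/383.15 = 0.2092, so W₂ = η₂·Q_m = 243 J.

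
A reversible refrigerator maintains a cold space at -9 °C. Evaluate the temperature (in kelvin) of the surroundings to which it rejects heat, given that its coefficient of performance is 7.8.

T_C = -9 °C → -9 + 273.15 = 264.15 K.
COP_R = T_C/(T_H − T_C) ⇒ T_H = T_C·(1 + 1/COP_R) = 264.15 × (1 + 1/7.8) = 298 K.

T_H ≈ 298 K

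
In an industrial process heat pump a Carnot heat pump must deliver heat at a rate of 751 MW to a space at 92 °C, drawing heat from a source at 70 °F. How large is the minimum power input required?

T_H = 92 °C → 92 + 273.15 = 365.15 K.
T_C = 70 °F → (70 − 32) × 5/9 = 21.11 °C = 294.26 K.
COP_HP = T_H/(T_H − T_C) = 365.15/70.89 = 5.1510.
W = Q_H/COP_HP = 751/5.1510 = 146 MW.

Ẇ_in ≈ 146 MW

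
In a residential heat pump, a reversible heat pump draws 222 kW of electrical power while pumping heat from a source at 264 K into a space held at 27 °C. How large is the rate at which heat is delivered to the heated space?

T_H = 27 °C → 27 + 273.15 = 300.15 K.
The Carnot heat-pump COP is COP_HP = T_H/(T_H − T_C) = 300.15/36.15 = 8.3029.
Q_H = COP_HP · W = 8.3029 × 222 = 1843 kW.

Q̇_H ≈ 1843 kW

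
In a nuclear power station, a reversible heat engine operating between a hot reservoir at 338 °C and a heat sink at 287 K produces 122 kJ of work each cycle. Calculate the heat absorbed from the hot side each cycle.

T_H = 338 °C → 338 + 273.15 = 611.15 K.
The Carnot efficiency is η = 1 − T_C/T_H = 1 − 287.00/611.15 = 0.5304.
Q_H = W/η = 122/0.5304 = 230.0 kJ.

Q_H ≈ 230.0 kJ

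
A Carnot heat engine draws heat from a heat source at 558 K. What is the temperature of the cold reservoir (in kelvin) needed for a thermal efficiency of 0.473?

T_C ≈ 294.1 K

From η = 1 − T_C/T_H, T_C = T_H·(1 − η) = 558.00 × (1 − 0.473) = 294.1 K.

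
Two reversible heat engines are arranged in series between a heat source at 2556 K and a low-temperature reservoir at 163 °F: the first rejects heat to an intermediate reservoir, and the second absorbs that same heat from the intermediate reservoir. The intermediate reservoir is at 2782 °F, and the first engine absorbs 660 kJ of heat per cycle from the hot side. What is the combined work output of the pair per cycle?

T_C = 163 °F → (163 − 32) × 5/9 = 72.78 °C = 345.93 K.
Two reversible stages in series are equivalent to a single Carnot engine between T_H and T_C, so η_total = 1 − T_C/T_H = 1 − 345.93/2556.00 = 0.8647.
W_total = η_total · Q_H = 0.8647 × 660 = 570.7 kJ.

W_total ≈ 570.7 kJ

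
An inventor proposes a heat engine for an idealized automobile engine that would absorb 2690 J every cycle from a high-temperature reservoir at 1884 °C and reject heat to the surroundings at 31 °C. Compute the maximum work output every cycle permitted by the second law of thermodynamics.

W_max ≈ 2311 J

T_H = 1884 °C → 1884 + 273.15 = 2157.15 K.
T_C = 31 °C → 31 + 273.15 = 304.15 K.
No engine can exceed the Carnot limit: η_max = 1 − T_C/T_H = 1 − 304.15/2157.15 = 0.8590.
W_max = η_max · Q_H = 0.8590 × 2690 = 2311 J.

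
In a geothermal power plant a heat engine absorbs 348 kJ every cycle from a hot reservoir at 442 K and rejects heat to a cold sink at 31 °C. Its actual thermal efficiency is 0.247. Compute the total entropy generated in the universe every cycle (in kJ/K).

ΔS_univ ≈ 0.07423 kJ/K

T_C = 31 °C → 31 + 273.15 = 304.15 K.
W = η·Q_H = 0.247 × 348 = 85.96 kJ, so Q_C = Q_H − W = 262.0 kJ.
Entropy balance on the reservoirs: −Q_H/T_H = -0.7873 kJ/K, +Q_C/T_C = 0.8616 kJ/K.
ΔS_univ = −Q_H/T_H + Q_C/T_C = 0.07423 kJ/K (> 0, since η = 0.247 < η_Carnot = 0.312).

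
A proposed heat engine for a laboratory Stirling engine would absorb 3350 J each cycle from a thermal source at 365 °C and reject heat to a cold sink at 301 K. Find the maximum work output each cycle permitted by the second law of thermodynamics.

W_max ≈ 1770 J

T_H = 365 °C → 365 + 273.15 = 638.15 K.
By the Carnot theorem, η_max = 1 − T_C/T_H = 1 − 301.00/638.15 = 0.5283.
W_max = η_max · Q_H = 0.5283 × 3350 = 1770 J.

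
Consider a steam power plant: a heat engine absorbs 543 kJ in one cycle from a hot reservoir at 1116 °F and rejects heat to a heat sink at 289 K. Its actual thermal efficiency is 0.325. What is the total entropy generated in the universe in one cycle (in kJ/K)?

ΔS_univ ≈ 0.648 kJ/K

T_H = 1116 °F → (1116 − 32) × 5/9 = 602.22 °C = 875.37 K.
W = η·Q_H = 0.325 × 543 = 176.5 kJ, so Q_C = Q_H − W = 366.5 kJ.
Entropy balance on the reservoirs: −Q_H/T_H = -0.6203 kJ/K, +Q_C/T_C = 1.268 kJ/K.
ΔS_univ = −Q_H/T_H + Q_C/T_C = 0.648 kJ/K (> 0, since η = 0.325 < η_Carnot = 0.670).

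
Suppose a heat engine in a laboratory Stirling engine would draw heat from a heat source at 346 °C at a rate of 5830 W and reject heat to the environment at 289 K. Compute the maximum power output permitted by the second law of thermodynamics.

T_H = 346 °C → 346 + 273.15 = 619.15 K.
By the Carnot theorem, η_max = 1 − T_C/T_H = 1 − 289.00/619.15 = 0.5332.
W_max = η_max · Q_H = 0.5332 × 5830 = 3109 W.

Ẇ_max ≈ 3109 W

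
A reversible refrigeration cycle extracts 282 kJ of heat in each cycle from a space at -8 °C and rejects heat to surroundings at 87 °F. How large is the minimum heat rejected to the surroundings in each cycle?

Q_H ≈ 323 kJ

T_H = 87 °F → (87 − 32) × 5/9 = 30.56 °C = 303.71 K.
T_C = -8 °C → -8 + 273.15 = 265.15 K.
For a reversible cycle Q_H/Q_C = T_H/T_C, so Q_H = Q_C·T_H/T_C = 282 × 303.71/265.15 = 323 kJ.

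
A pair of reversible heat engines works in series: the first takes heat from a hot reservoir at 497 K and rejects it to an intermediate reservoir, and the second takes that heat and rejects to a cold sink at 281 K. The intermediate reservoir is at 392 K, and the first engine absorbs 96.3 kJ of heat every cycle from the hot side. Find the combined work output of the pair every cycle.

Two reversible stages in series are equivalent to a single Carnot engine between T_H and T_C, so η_total = 1 − T_C/T_H = 1 − 281.00/497.00 = 0.4346.
W_total = η_total · Q_H = 0.4346 × 96.3 = 41.9 kJ.

W_total ≈ 41.9 kJ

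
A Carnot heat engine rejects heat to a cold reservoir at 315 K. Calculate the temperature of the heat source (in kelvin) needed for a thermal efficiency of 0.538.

T_H ≈ 681.8 K

From η = 1 − T_C/T_H, solving for T_H gives T_H = T_C/(1 − η) = 315.00/(1 − 0.538) = 681.8 K.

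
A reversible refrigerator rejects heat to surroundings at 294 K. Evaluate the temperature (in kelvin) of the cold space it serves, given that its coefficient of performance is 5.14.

COP_R = T_C/(T_H − T_C) ⇒ T_C = T_H·COP_R/(1 + COP_R) = 294.00 × 5.14/(1 + 5.14) = 246 K.

T_C ≈ 246 K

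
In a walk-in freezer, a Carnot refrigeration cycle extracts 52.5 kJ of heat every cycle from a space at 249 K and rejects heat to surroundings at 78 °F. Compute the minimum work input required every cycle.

T_H = 78 °F → (78 − 32) × 5/9 = 25.56 °C = 298.71 K.
For a reversible refrigerator, COP_R = T_C/(T_H − T_C) = 249.00/49.71 = 5.0095.
W = Q_C/COP_R = 52.5/5.0095 = 10.5 kJ.

W_in ≈ 10.5 kJ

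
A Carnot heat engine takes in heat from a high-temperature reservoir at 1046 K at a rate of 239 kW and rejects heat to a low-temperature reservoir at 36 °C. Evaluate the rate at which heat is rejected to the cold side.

Q̇_C ≈ 70.6 kW

T_C = 36 °C → 36 + 273.15 = 309.15 K.
The Carnot efficiency is η = 1 − T_C/T_H = 1 − 309.15/1046.00 = 0.7044.
For a reversible cycle Q_C/Q_H = T_C/T_H, so Q_C = 239 × 309.15/1046.00 = 70.6 kW.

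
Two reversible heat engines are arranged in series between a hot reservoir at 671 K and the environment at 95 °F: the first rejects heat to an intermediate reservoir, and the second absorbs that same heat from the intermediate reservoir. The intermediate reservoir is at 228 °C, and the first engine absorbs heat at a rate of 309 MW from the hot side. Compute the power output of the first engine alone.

Ẇ₁ ≈ 78.2 MW

T_C = 95 °F → (95 − 32) × 5/9 = 35.00 °C = 308.15 K.
T_m = 228 °C → 228 + 273.15 = 501.15 K.
First-stage efficiency η₁ = 1 − T_m/T_H = 1 − 501.15/671.00 = 0.2531.
W₁ = η₁·Q_H = 0.2531 × 309 = 78.2 MW.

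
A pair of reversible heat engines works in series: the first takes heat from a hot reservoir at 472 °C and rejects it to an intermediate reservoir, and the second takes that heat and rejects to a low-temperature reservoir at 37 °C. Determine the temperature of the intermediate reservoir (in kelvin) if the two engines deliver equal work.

T_H = 472 °C → 472 + 273.15 = 745.15 K.
T_C = 37 °C → 37 + 273.15 = 310.15 K.
For reversible stages Q_m = Q_H·(T_m/T_H). Setting W₁ = Q_H(1 − T_m/T_H) equal to W₂ = Q_m(1 − T_C/T_m) = Q_H·(T_m − T_C)/T_H gives T_H − T_m = T_m − T_C, so T_m = (T_H + T_C)/2 = (745.15 + 310.15)/2 = 528 K.

T_m ≈ 528 K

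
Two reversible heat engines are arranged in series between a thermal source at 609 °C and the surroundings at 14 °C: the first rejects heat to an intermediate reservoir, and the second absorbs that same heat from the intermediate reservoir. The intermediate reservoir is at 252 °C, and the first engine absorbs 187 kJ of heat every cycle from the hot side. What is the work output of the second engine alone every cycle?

T_H = 609 °C → 609 + 273.15 = 882.15 K.
T_C = 14 °C → 14 + 273.15 = 287.15 K.
T_m = 252 °C → 252 + 273.15 = 525.15 K.
Heat entering the second stage: Q_m = Q_H·(T_m/T_H) = 187 × 525.15/882.15 = 111.3 kJ.
Second-stage efficiency η₂ = 1 − T_C/T_m = 1 − 287.15/525.15 = 0.4532, so W₂ = η₂·Q_m = 50.45 kJ.

W₂ ≈ 50.45 kJ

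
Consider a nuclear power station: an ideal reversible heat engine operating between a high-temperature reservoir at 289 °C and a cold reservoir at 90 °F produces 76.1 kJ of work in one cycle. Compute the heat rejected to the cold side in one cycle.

Q_C ≈ 90.5 kJ

T_H = 289 °C → 289 + 273.15 = 562.15 K.
T_C = 90 °F → (90 − 32) × 5/9 = 32.22 °C = 305.37 K.
Since the cycle is reversible, η = 1 − T_C/T_H = 1 − 305.37/562.15 = 0.4568.
Since Q_C/Q_H = T_C/T_H and Q_H = W/η, Q_C = W·T_C/(T_H − T_C) = 76.1 × 305.37/256.78 = 90.5 kJ.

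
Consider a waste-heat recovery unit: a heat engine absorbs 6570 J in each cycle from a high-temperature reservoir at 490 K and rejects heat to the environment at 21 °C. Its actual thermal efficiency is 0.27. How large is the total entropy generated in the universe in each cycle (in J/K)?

ΔS_univ ≈ 2.90 J/K

T_C = 21 °C → 21 + 273.15 = 294.15 K.
W = η·Q_H = 0.27 × 6570 = 1774 J, so Q_C = Q_H − W = 4796 J.
Reservoir entropy changes: ΔS_H = −Q_H/T_H = −6570/490.00 = -13.41 J/K and ΔS_C = +Q_C/T_C = 4796/294.15 = 16.30 J/K.
ΔS_univ = −Q_H/T_H + Q_C/T_C = 2.90 J/K (> 0, since η = 0.27 < η_Carnot = 0.400).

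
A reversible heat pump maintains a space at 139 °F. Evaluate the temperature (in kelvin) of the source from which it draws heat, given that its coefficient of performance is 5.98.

T_H = 139 °F → (139 − 32) × 5/9 = 59.44 °C = 332.59 K.
COP_HP = T_H/(T_H − T_C) ⇒ T_C = T_H·(COP_HP − 1)/COP_HP = 332.59 × (5.98 − 1)/5.98 = 277.0 K.

T_C ≈ 277.0 K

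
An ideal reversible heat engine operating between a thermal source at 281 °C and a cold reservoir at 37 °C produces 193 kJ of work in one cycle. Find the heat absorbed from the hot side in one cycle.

T_H = 281 °C → 281 + 273.15 = 554.15 K.
T_C = 37 °C → 37 + 273.15 = 310.15 K.
Carnot efficiency: η = 1 − T_C/T_H = 1 − 310.15/554.15 = 0.4403.
Q_H = W/η = 193/0.4403 = 438.3 kJ.

Q_H ≈ 438.3 kJ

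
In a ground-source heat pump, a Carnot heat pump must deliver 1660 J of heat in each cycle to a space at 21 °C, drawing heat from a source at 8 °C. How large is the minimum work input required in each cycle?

W_in ≈ 73.4 J

T_H = 21 °C → 21 + 273.15 = 294.15 K.
T_C = 8 °C → 8 + 273.15 = 281.15 K.
The Carnot heat-pump COP is COP_HP = T_H/(T_H − T_C) = 294.15/13.00 = 22.6269.
W = Q_H/COP_HP = 1660/22.6269 = 73.4 J.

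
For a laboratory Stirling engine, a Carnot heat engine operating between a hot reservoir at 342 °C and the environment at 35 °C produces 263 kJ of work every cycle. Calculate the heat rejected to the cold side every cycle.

T_H = 342 °C → 342 + 273.15 = 615.15 K.
T_C = 35 °C → 35 + 273.15 = 308.15 K.
Since the cycle is reversible, η = 1 − T_C/T_H = 1 − 308.15/615.15 = 0.4991.
Since Q_C/Q_H = T_C/T_H and Q_H = W/η, Q_C = W·T_C/(T_H − T_C) = 263 × 308.15/307.00 = 264.0 kJ.

Q_C ≈ 264.0 kJ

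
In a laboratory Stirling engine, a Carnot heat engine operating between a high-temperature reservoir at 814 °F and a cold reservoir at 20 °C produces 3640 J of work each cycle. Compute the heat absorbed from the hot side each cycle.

T_H = 814 °F → (814 − 32) × 5/9 = 434.44 °C = 707.59 K.
T_C = 20 °C → 20 + 273.15 = 293.15 K.
η_rev = 1 − T_C/T_H = 1 − 293.15/707.59 = 0.5857.
Q_H = W/η = 3640/0.5857 = 6215 J.

Q_H ≈ 6215 J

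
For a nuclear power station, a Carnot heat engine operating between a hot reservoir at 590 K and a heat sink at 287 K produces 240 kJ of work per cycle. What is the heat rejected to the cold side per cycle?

Q_C ≈ 227 kJ

Since the cycle is reversible, η = 1 − T_C/T_H = 1 − 287.00/590.00 = 0.5136.
Since Q_C/Q_H = T_C/T_H and Q_H = W/η, Q_C = W·T_C/(T_H − T_C) = 240 × 287.00/303.00 = 227 kJ.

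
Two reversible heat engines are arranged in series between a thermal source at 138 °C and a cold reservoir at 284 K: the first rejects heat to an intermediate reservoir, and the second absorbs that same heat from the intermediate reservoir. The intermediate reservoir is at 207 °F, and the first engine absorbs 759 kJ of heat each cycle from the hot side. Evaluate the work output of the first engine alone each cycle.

T_H = 138 °C → 138 + 273.15 = 411.15 K.
T_m = 207 °F → (207 − 32) × 5/9 = 97.22 °C = 370.37 K.
First-stage efficiency η₁ = 1 − T_m/T_H = 1 − 370.37/411.15 = 0.0992.
W₁ = η₁·Q_H = 0.0992 × 759 = 75.3 kJ.

W₁ ≈ 75.3 kJ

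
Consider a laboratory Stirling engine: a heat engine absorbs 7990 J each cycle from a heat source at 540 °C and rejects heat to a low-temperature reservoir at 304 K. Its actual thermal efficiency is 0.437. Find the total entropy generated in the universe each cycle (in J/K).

ΔS_univ ≈ 4.971 J/K

T_H = 540 °C → 540 + 273.15 = 813.15 K.
W = η·Q_H = 0.437 × 7990 = 3492 J, so Q_C = Q_H − W = 4498 J.
Entropy balance on the reservoirs: −Q_H/T_H = -9.826 J/K, +Q_C/T_C = 14.80 J/K.
ΔS_univ = −Q_H/T_H + Q_C/T_C = 4.971 J/K (> 0, since η = 0.437 < η_Carnot = 0.626).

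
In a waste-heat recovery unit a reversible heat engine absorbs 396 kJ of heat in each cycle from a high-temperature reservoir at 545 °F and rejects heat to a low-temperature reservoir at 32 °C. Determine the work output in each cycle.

W ≈ 180 kJ

T_H = 545 °F → (545 − 32) × 5/9 = 285.00 °C = 558.15 K.
T_C = 32 °C → 32 + 273.15 = 305.15 K.
The Carnot efficiency is η = 1 − T_C/T_H = 1 − 305.15/558.15 = 0.4533.
W = η·Q_H = 0.4533 × 396 = 180 kJ.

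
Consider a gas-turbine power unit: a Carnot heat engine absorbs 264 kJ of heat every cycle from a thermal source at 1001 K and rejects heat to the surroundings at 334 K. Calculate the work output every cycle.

W ≈ 176 kJ

Carnot efficiency: η = 1 − T_C/T_H = 1 − 334.00/1001.00 = 0.6663.
W = η·Q_H = 0.6663 × 264 = 176 kJ.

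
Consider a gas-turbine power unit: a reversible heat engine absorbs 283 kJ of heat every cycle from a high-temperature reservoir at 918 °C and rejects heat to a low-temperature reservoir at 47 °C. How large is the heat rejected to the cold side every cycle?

T_H = 918 °C → 918 + 273.15 = 1191.15 K.
T_C = 47 °C → 47 + 273.15 = 320.15 K.
Carnot efficiency: η = 1 − T_C/T_H = 1 − 320.15/1191.15 = 0.7312.
For a reversible cycle Q_C/Q_H = T_C/T_H, so Q_C = 283 × 320.15/1191.15 = 76.1 kJ.

Q_C ≈ 76.1 kJ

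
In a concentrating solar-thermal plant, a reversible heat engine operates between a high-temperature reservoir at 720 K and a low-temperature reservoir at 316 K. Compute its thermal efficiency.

The Carnot efficiency is η = 1 − T_C/T_H = 1 − 316.00/720.00 = 0.561.

η ≈ 0.561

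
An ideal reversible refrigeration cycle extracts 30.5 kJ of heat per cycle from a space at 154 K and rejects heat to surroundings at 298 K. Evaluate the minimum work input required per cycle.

W_in ≈ 28.5 kJ

COP_R = T_C/(T_H − T_C) = 154.00/144.00 = 1.0694.
W = Q_C/COP_R = 30.5/1.0694 = 28.5 kJ.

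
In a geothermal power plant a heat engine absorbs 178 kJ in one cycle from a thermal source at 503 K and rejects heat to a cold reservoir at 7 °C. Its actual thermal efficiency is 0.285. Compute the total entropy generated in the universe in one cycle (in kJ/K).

ΔS_univ ≈ 0.100 kJ/K

T_C = 7 °C → 7 + 273.15 = 280.15 K.
W = η·Q_H = 0.285 × 178 = 50.73 kJ, so Q_C = Q_H − W = 127.3 kJ.
Entropy balance on the reservoirs: −Q_H/T_H = -0.3539 kJ/K, +Q_C/T_C = 0.4543 kJ/K.
ΔS_univ = −Q_H/T_H + Q_C/T_C = 0.100 kJ/K (> 0, since η = 0.285 < η_Carnot = 0.443).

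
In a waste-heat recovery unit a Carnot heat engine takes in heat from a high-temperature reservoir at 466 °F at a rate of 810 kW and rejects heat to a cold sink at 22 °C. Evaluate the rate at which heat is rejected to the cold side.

Q̇_C ≈ 465 kW

T_H = 466 °F → (466 − 32) × 5/9 = 241.11 °C = 514.26 K.
T_C = 22 °C → 22 + 273.15 = 295.15 K.
η_rev = 1 − T_C/T_H = 1 − 295.15/514.26 = 0.4261.
For a reversible cycle Q_C/Q_H = T_C/T_H, so Q_C = 810 × 295.15/514.26 = 465 kW.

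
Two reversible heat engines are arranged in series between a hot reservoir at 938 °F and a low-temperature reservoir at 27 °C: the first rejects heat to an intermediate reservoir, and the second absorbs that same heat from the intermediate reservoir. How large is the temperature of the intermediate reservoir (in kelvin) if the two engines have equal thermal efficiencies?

T_m ≈ 482.8 K

T_H = 938 °F → (938 − 32) × 5/9 = 503.33 °C = 776.48 K.
T_C = 27 °C → 27 + 273.15 = 300.15 K.
Equal efficiencies require 1 − T_m/T_H = 1 − T_C/T_m, i.e. T_m/T_H = T_C/T_m, so T_m = √(T_H·T_C) = √(776.48 × 300.15) = 482.8 K.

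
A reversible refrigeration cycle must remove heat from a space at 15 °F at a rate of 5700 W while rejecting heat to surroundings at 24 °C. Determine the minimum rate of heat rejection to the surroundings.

Q̇_H ≈ 6420 W

T_H = 24 °C → 24 + 273.15 = 297.15 K.
T_C = 15 °F → (15 − 32) × 5/9 = -9.44 °C = 263.71 K.
For a reversible cycle Q_H/Q_C = T_H/T_C, so Q_H = Q_C·T_H/T_C = 5700 × 297.15/263.71 = 6420 W.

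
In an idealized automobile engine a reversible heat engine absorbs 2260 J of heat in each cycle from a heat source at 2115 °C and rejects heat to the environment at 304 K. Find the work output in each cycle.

W ≈ 1970 J

T_H = 2115 °C → 2115 + 273.15 = 2388.15 K.
Since the cycle is reversible, η = 1 − T_C/T_H = 1 − 304.00/2388.15 = 0.8727.
W = η·Q_H = 0.8727 × 2260 = 1970 J.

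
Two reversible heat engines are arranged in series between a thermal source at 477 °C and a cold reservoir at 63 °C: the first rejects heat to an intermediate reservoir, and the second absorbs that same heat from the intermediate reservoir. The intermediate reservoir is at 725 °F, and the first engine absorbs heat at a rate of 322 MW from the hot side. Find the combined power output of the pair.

T_H = 477 °C → 477 + 273.15 = 750.15 K.
T_C = 63 °C → 63 + 273.15 = 336.15 K.
Two reversible stages in series are equivalent to a single Carnot engine between T_H and T_C, so η_total = 1 − T_C/T_H = 1 − 336.15/750.15 = 0.5519.
W_total = η_total · Q_H = 0.5519 × 322 = 178 MW.

Ẇ_total ≈ 178 MW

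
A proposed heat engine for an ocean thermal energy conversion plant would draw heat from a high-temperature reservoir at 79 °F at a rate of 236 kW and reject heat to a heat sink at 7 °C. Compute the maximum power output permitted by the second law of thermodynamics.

Ẇ_max ≈ 15.1 kW

T_H = 79 °F → (79 − 32) × 5/9 = 26.11 °C = 299.26 K.
T_C = 7 °C → 7 + 273.15 = 280.15 K.
The upper bound on efficiency is η_max = 1 − T_C/T_H = 1 − 280.15/299.26 = 0.0639.
W_max = η_max · Q_H = 0.0639 × 236 = 15.1 kW.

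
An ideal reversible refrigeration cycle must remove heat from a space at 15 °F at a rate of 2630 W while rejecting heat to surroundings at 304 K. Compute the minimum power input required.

T_C = 15 °F → (15 − 32) × 5/9 = -9.44 °C = 263.71 K.
COP_R = T_C/(T_H − T_C) = 263.71/40.29 = 6.5445.
W = Q_C/COP_R = 2630/6.5445 = 402 W.

Ẇ_in ≈ 402 W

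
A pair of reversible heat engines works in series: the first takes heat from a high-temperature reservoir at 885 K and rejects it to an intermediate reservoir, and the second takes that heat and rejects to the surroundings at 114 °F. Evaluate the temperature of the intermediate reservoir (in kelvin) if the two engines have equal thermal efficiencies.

T_C = 114 °F → (114 − 32) × 5/9 = 45.56 °C = 318.71 K.
Equal efficiencies require 1 − T_m/T_H = 1 − T_C/T_m, i.e. T_m/T_H = T_C/T_m, so T_m = √(T_H·T_C) = √(885.00 × 318.71) = 531 K.

T_m ≈ 531 K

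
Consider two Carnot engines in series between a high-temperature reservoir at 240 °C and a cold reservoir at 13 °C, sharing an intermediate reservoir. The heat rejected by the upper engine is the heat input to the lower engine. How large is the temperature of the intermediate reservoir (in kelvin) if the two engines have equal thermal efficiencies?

T_H = 240 °C → 240 + 273.15 = 513.15 K.
T_C = 13 °C → 13 + 273.15 = 286.15 K.
Equal efficiencies require 1 − T_m/T_H = 1 − T_C/T_m, i.e. T_m/T_H = T_C/T_m, so T_m = √(T_H·T_C) = √(513.15 × 286.15) = 383 K.

T_m ≈ 383 K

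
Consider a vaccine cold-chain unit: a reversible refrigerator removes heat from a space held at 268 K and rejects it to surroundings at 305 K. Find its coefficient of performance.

COP_R ≈ 7.243

Carnot COP: COP_R = T_C/(T_H − T_C) = 268.00/(305.00 − 268.00) = 7.243.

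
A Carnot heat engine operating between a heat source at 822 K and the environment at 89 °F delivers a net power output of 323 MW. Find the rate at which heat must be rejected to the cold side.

T_C = 89 °F → (89 − 32) × 5/9 = 31.67 °C = 304.82 K.
Since the cycle is reversible, η = 1 − T_C/T_H = 1 − 304.82/822.00 = 0.6292.
Since Q_C/Q_H = T_C/T_H and Q_H = W/η, Q_C = W·T_C/(T_H − T_C) = 323 × 304.82/517.18 = 190 MW.

Q̇_C ≈ 190 MW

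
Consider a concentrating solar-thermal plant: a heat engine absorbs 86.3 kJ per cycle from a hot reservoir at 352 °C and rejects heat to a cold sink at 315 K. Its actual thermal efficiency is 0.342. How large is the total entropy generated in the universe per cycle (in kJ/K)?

ΔS_univ ≈ 0.04222 kJ/K

T_H = 352 °C → 352 + 273.15 = 625.15 K.
W = η·Q_H = 0.342 × 86.3 = 29.51 kJ, so Q_C = Q_H − W = 56.79 kJ.
Reservoir entropy changes: ΔS_H = −Q_H/T_H = −86.3/625.15 = -0.1380 kJ/K and ΔS_C = +Q_C/T_C = 56.79/315.00 = 0.1803 kJ/K.
ΔS_univ = −Q_H/T_H + Q_C/T_C = 0.04222 kJ/K (> 0, since η = 0.342 < η_Carnot = 0.496).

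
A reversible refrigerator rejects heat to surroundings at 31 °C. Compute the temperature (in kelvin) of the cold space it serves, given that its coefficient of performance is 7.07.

T_C ≈ 266 K

T_H = 31 °C → 31 + 273.15 = 304.15 K.
COP_R = T_C/(T_H − T_C) ⇒ T_C = T_H·COP_R/(1 + COP_R) = 304.15 × 7.07/(1 + 7.07) = 266 K.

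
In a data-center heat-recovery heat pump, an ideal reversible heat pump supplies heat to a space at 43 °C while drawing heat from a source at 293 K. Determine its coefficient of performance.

COP_HP ≈ 13.7

T_H = 43 °C → 43 + 273.15 = 316.15 K.
Reversible heating COP: COP_HP = T_H/(T_H − T_C) = 316.15/(316.15 − 293.00) = 13.7.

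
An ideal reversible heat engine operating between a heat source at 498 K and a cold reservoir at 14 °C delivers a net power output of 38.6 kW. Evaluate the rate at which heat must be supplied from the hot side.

Q̇_H ≈ 91.2 kW

T_C = 14 °C → 14 + 273.15 = 287.15 K.
The Carnot efficiency is η = 1 − T_C/T_H = 1 − 287.15/498.00 = 0.4234.
Q_H = W/η = 38.6/0.4234 = 91.2 kW.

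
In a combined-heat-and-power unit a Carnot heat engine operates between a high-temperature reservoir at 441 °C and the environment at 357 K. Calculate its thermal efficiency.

η ≈ 0.500

T_H = 441 °C → 441 + 273.15 = 714.15 K.
For a reversible engine, η = 1 − T_C/T_H = 1 − 357.00/714.15 = 0.500.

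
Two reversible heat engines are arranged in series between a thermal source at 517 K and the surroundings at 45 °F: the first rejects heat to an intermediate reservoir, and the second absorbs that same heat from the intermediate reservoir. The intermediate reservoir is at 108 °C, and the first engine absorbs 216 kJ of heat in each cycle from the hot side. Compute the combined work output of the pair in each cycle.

T_C = 45 °F → (45 − 32) × 5/9 = 7.22 °C = 280.37 K.
Two reversible stages in series are equivalent to a single Carnot engine between T_H and T_C, so η_total = 1 − T_C/T_H = 1 − 280.37/517.00 = 0.4577.
W_total = η_total · Q_H = 0.4577 × 216 = 98.9 kJ.

W_total ≈ 98.9 kJ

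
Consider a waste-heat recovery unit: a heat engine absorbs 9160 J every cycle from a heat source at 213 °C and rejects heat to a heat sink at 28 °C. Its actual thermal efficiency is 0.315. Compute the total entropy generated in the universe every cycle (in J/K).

T_H = 213 °C → 213 + 273.15 = 486.15 K.
T_C = 28 °C → 28 + 273.15 = 301.15 K.
W = η·Q_H = 0.315 × 9160 = 2885 J, so Q_C = Q_H − W = 6275 J.
The hot reservoir loses entropy Q_H/T_H = 9160/486.15 = 18.84 J/K; the cold reservoir gains Q_C/T_C = 6275/301.15 = 20.84 J/K.
ΔS_univ = −Q_H/T_H + Q_C/T_C = 1.99 J/K (> 0, since η = 0.315 < η_Carnot = 0.381).

ΔS_univ ≈ 1.99 J/K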